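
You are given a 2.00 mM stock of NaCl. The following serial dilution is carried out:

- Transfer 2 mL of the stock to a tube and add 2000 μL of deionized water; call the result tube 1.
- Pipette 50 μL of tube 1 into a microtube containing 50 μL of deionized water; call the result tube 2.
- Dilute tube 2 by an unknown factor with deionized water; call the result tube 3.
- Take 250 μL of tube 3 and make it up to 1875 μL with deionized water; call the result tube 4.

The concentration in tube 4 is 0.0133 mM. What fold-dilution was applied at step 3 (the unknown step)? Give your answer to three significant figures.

Step 1: 2 mL + 2000 μL = 4 mL total → factor 4/2 = 2
Step 2: 50 μL + 50 μL = 100 μL total → factor 100/50 = 2
Step 3: unknown factor x
Step 4: 250 μL brought to 1875 μL → factor 1875/250 = 7.5
Product of known-step factors = 30
Overall factor = 2.00 mM / (0.0133 mM) = 150.38
x = 150.38 / 30 = 5.01

5.01-fold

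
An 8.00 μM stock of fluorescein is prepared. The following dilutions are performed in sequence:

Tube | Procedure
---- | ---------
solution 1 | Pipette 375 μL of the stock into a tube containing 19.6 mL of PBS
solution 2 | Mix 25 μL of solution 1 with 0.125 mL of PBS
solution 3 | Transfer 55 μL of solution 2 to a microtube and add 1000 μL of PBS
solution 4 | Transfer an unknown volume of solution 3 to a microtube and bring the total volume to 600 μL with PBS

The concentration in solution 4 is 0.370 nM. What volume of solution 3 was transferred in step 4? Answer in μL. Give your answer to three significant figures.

Step 1: 375 μL + 19.6 mL = 19975 μL total → factor 19975/375 = 53.267
Step 2: 25 μL + 0.125 mL = 150 μL total → factor 150/25 = 6
Step 3: 55 μL + 1000 μL = 1055 μL total → factor 1055/55 = 19.182
Step 4: v brought to 600 μL → factor = 600 μL/v
Product of known-step factors = 6130.5
Overall factor = 8.00 μM / (0.370 nM) = 21622
Step-4 factor = 21622 / 6130.5 = 3.5269
v = 600 μL / 3.5269 = 170 μL

170 μL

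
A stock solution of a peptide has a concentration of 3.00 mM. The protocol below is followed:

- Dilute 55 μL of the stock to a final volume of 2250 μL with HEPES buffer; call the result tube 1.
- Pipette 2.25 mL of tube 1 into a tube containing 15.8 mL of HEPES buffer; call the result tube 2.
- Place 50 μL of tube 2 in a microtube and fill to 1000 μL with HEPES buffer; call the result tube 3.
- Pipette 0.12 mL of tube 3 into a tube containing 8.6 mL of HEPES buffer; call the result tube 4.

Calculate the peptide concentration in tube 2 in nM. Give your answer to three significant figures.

Step 1: 55 μL brought to 2250 μL → factor 2250/55 = 40.909
Step 2: 2.25 mL + 15.8 mL = 18.05 mL total → factor 18.05/2.25 = 8.0222
Dilution factor through tube 2 = 40.909 × 8.0222 = 328.18
[tube 2] = 3.00 mM / 328.18 = 0.009141 mM = 9.14 × 10^3 nM

9.14 × 10^3 nM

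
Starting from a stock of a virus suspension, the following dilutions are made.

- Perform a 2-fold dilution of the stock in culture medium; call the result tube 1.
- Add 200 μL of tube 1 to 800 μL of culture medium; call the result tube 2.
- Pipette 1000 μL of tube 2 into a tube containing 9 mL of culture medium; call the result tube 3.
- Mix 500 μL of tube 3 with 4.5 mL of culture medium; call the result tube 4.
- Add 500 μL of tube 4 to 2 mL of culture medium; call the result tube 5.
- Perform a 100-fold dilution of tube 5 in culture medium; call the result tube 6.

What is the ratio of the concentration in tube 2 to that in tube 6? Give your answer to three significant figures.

5.00 × 10^4

Step 1: 2-fold → factor 2
Step 2: 200 μL + 800 μL = 1000 μL total → factor 1000/200 = 5
Step 3: 1000 μL + 9 mL = 10000 μL total → factor 10000/1000 = 10
Step 4: 500 μL + 4.5 mL = 5000 μL total → factor 5000/500 = 10
Step 5: 500 μL + 2 mL = 2500 μL total → factor 2500/500 = 5
Step 6: 100-fold → factor 100
Dilution factor to tube 2 = 10; to tube 6 = 5 × 10^5
[tube 2]/[tube 6] = (factor to tube 6)/(factor to tube 2) = 5 × 10^5/10 = 5.00 × 10^4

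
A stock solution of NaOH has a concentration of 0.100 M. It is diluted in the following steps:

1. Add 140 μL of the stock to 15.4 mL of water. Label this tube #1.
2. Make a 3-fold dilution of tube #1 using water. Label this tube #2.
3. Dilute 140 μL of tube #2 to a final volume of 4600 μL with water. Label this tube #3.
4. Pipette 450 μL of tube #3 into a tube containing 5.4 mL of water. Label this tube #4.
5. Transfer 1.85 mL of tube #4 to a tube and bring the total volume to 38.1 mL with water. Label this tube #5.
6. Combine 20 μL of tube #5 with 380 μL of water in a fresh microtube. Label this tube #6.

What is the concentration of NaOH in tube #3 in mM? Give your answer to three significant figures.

Step 1: 140 μL + 15.4 mL = 15540 μL total → factor 15540/140 = 111
Step 2: 3-fold → factor 3
Step 3: 140 μL brought to 4600 μL → factor 4600/140 = 32.857
Dilution factor through tube #3 = 111 × 3 × 32.857 = 10941
[tube #3] = 0.100 M / 10941 = 9.140 × 10^-6 M = 0.00914 mM

0.00914 mM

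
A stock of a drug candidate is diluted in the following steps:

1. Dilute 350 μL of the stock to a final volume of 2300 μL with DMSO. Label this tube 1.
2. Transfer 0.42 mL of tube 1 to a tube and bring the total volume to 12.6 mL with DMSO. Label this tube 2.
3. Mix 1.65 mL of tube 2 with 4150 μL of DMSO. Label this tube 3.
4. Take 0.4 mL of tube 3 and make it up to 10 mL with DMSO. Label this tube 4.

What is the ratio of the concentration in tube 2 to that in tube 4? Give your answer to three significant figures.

Step 1: 350 μL brought to 2300 μL → factor 2300/350 = 6.5714
Step 2: 0.42 mL brought to 12.6 mL → factor 12.6/0.42 = 30
Step 3: 1.65 mL + 4150 μL = 5.8 mL total → factor 5.8/1.65 = 3.5152
Step 4: 0.4 mL brought to 10 mL → factor 10/0.4 = 25
Dilution factor to tube 2 = 197.14; to tube 4 = 17325
[tube 2]/[tube 4] = (factor to tube 4)/(factor to tube 2) = 17325/197.14 = 87.9

87.9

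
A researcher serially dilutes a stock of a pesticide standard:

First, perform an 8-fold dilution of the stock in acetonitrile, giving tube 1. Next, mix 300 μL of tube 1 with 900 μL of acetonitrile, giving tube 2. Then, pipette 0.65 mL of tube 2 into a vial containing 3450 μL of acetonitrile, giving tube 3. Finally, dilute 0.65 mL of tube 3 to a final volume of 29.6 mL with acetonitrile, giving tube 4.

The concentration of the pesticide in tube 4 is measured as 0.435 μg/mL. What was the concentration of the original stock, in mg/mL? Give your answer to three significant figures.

4.00 mg/mL

Step 1: 8-fold → factor 8
Step 2: 300 μL + 900 μL = 1200 μL total → factor 1200/300 = 4
Step 3: 0.65 mL + 3450 μL = 4.1 mL total → factor 4.1/0.65 = 6.3077
Step 4: 0.65 mL brought to 29.6 mL → factor 29.6/0.65 = 45.538
Overall dilution factor = 8 × 4 × 6.3077 × 45.538 = 9191.8
Stock = 0.435 μg/mL × 9191.8 = 3998 μg/mL = 4.00 mg/mL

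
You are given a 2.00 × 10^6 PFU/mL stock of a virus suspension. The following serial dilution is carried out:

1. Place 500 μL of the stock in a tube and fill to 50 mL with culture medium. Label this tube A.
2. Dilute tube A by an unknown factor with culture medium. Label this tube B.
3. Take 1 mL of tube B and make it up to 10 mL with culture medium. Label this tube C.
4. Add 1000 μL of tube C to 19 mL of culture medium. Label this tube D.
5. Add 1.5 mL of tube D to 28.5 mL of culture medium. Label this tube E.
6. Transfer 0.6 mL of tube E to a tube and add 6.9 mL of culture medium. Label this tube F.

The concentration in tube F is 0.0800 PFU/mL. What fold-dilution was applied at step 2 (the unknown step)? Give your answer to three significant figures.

Step 1: 500 μL brought to 50 mL → factor 50000/500 = 100
Step 2: unknown factor x
Step 3: 1 mL brought to 10 mL → factor 10/1 = 10
Step 4: 1000 μL + 19 mL = 20000 μL total → factor 20000/1000 = 20
Step 5: 1.5 mL + 28.5 mL = 30 mL total → factor 30/1.5 = 20
Step 6: 0.6 mL + 6.9 mL = 7.5 mL total → factor 7.5/0.6 = 12.5
Product of known-step factors = 5 × 10^6
Overall factor = 2.00 × 10^6 PFU/mL / (0.0800 PFU/mL) = 2.5 × 10^7
x = 2.5 × 10^7 / 5 × 10^6 = 5.00

5.00-fold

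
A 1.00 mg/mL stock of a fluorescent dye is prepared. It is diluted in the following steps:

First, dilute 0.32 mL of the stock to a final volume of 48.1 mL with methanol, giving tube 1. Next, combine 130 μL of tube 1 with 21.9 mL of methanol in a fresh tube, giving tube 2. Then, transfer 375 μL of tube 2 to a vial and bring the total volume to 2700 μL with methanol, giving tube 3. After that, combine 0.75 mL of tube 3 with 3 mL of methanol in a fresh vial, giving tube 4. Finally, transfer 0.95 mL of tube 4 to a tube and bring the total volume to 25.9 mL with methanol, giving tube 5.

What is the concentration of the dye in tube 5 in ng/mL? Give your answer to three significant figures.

Step 1: 0.32 mL brought to 48.1 mL → factor 48.1/0.32 = 150.31
Step 2: 130 μL + 21.9 mL = 22030 μL total → factor 22030/130 = 169.46
Step 3: 375 μL brought to 2700 μL → factor 2700/375 = 7.2
Step 4: 0.75 mL + 3 mL = 3.75 mL total → factor 3.75/0.75 = 5
Step 5: 0.95 mL brought to 25.9 mL → factor 25.9/0.95 = 27.263
Overall dilution factor = 150.31 × 169.46 × 7.2 × 5 × 27.263 = 2.5 × 10^7
Final = 1.00 mg/mL / 2.5 × 10^7 = 4.000 × 10^-8 mg/mL = 0.0400 ng/mL

0.0400 ng/mL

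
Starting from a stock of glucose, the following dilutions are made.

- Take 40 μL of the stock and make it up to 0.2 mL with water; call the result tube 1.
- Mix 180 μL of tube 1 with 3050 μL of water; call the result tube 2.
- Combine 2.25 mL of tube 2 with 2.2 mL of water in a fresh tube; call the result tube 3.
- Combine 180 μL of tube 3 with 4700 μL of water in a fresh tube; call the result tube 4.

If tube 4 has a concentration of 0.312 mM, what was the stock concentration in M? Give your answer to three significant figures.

Step 1: 40 μL brought to 0.2 mL → factor 200/40 = 5
Step 2: 180 μL + 3050 μL = 3230 μL total → factor 3230/180 = 17.944
Step 3: 2.25 mL + 2.2 mL = 4.45 mL total → factor 4.45/2.25 = 1.9778
Step 4: 180 μL + 4700 μL = 4880 μL total → factor 4880/180 = 27.111
Overall dilution factor = 5 × 17.944 × 1.9778 × 27.111 = 4810.9
Stock = 0.312 mM × 4810.9 = 1501 mM = 1.50 M

1.50 M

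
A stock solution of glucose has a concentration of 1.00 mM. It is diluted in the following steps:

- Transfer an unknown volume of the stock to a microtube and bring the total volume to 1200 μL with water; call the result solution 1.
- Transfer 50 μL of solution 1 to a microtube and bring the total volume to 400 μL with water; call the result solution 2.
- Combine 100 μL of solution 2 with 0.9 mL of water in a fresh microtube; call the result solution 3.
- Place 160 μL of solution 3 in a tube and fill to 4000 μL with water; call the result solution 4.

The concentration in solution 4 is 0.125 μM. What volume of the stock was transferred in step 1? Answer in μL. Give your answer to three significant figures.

Step 1: v brought to 1200 μL → factor = 1200 μL/v
Step 2: 50 μL brought to 400 μL → factor 400/50 = 8
Step 3: 100 μL + 0.9 mL = 1000 μL total → factor 1000/100 = 10
Step 4: 160 μL brought to 4000 μL → factor 4000/160 = 25
Product of known-step factors = 2000
Overall factor = 1.00 mM / (0.125 μM) = 8000
Step-1 factor = 8000 / 2000 = 4
v = 1200 μL / 4 = 300 μL

300 μL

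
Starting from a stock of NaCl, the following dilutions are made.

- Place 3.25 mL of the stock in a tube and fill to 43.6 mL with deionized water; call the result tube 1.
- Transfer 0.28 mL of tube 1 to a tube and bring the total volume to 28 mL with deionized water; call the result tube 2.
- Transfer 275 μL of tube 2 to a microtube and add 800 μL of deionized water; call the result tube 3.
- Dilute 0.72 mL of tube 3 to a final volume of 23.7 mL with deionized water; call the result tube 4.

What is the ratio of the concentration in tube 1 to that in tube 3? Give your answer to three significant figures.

391

Step 1: 3.25 mL brought to 43.6 mL → factor 43.6/3.25 = 13.415
Step 2: 0.28 mL brought to 28 mL → factor 28/0.28 = 100
Step 3: 275 μL + 800 μL = 1075 μL total → factor 1075/275 = 3.9091
Dilution factor to tube 1 = 13.415; to tube 3 = 5244.2
[tube 1]/[tube 3] = (factor to tube 3)/(factor to tube 1) = 5244.2/13.415 = 391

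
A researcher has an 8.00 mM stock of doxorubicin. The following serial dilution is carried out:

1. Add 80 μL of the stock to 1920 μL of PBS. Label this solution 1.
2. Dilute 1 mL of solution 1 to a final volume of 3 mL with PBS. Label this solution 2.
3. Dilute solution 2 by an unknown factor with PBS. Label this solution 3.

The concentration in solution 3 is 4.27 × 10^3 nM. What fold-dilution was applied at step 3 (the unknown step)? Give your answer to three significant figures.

Step 1: 80 μL + 1920 μL = 2000 μL total → factor 2000/80 = 25
Step 2: 1 mL brought to 3 mL → factor 3/1 = 3
Step 3: unknown factor x
Product of known-step factors = 75
Overall factor = 8.00 mM / (4.27 × 10^3 nM) = 1873.5
x = 1873.5 / 75 = 25.0

25.0-fold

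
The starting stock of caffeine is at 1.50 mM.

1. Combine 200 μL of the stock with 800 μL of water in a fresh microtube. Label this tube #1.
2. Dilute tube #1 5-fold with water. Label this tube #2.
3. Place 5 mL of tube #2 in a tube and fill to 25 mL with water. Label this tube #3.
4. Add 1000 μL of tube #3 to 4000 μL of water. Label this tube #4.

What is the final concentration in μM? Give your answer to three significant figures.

2.40 μM

Step 1: 200 μL + 800 μL = 1000 μL total → factor 1000/200 = 5
Step 2: 5-fold → factor 5
Step 3: 5 mL brought to 25 mL → factor 25/5 = 5
Step 4: 1000 μL + 4000 μL = 5000 μL total → factor 5000/1000 = 5
Overall dilution factor = 5 × 5 × 5 × 5 = 625
Final = 1.50 mM / 625 = 0.002400 mM = 2.40 μM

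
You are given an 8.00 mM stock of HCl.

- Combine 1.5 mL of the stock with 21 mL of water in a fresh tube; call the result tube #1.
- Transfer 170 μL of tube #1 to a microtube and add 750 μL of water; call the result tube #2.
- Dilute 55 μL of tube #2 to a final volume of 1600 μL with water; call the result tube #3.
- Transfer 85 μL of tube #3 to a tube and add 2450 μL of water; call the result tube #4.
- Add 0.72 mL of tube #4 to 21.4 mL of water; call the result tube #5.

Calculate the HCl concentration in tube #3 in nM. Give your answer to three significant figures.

3.39 × 10^3 nM

Step 1: 1.5 mL + 21 mL = 22.5 mL total → factor 22.5/1.5 = 15
Step 2: 170 μL + 750 μL = 920 μL total → factor 920/170 = 5.4118
Step 3: 55 μL brought to 1600 μL → factor 1600/55 = 29.091
Dilution factor through tube #3 = 15 × 5.4118 × 29.091 = 2361.5
[tube #3] = 8.00 mM / 2361.5 = 0.003388 mM = 3.39 × 10^3 nM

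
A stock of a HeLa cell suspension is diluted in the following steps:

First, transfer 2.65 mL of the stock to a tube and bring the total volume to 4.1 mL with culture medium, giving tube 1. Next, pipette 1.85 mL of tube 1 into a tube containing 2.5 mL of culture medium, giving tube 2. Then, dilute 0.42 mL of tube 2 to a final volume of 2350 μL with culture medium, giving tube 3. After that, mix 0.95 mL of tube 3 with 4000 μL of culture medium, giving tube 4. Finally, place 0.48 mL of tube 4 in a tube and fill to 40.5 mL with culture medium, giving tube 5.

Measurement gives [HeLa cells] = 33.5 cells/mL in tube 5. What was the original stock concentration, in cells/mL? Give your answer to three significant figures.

Step 1: 2.65 mL brought to 4.1 mL → factor 4.1/2.65 = 1.5472
Step 2: 1.85 mL + 2.5 mL = 4.35 mL total → factor 4.35/1.85 = 2.3514
Step 3: 0.42 mL brought to 2350 μL → factor 2.35/0.42 = 5.5952
Step 4: 0.95 mL + 4000 μL = 4.95 mL total → factor 4.95/0.95 = 5.2105
Step 5: 0.48 mL brought to 40.5 mL → factor 40.5/0.48 = 84.375
Overall dilution factor = 1.5472 × 2.3514 × 5.5952 × 5.2105 × 84.375 = 8948.9
Stock = 33.5 cells/mL × 8948.9 = 3.00 × 10^5 cells/mL

3.00 × 10^5 cells/mL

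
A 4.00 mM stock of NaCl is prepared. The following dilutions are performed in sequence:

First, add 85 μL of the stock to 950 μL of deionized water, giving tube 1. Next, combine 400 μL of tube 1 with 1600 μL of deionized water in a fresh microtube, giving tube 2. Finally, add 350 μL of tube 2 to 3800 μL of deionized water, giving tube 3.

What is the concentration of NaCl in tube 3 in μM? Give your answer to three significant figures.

Step 1: 85 μL + 950 μL = 1035 μL total → factor 1035/85 = 12.176
Step 2: 400 μL + 1600 μL = 2000 μL total → factor 2000/400 = 5
Step 3: 350 μL + 3800 μL = 4150 μL total → factor 4150/350 = 11.857
Overall dilution factor = 12.176 × 5 × 11.857 = 721.89
Final = 4.00 mM / 721.89 = 0.005541 mM = 5.54 μM

5.54 μM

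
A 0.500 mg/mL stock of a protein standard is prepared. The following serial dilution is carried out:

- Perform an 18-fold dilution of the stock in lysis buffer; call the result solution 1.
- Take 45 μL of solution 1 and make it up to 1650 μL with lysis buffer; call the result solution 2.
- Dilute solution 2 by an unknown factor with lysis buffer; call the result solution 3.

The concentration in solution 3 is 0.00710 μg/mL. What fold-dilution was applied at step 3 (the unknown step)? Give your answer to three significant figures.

Step 1: 18-fold → factor 18
Step 2: 45 μL brought to 1650 μL → factor 1650/45 = 36.667
Step 3: unknown factor x
Product of known-step factors = 660
Overall factor = 0.500 mg/mL / (0.00710 μg/mL) = 70423
x = 70423 / 660 = 107

107-fold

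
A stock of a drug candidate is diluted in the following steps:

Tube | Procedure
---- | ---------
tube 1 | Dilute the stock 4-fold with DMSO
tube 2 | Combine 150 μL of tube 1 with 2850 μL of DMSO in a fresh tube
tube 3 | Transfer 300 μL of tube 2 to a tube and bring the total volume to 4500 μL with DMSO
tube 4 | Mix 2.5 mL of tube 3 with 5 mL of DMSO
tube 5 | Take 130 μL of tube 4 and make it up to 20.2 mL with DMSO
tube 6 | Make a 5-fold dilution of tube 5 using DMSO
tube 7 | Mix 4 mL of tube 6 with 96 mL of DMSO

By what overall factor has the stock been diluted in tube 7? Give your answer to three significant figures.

Step 1: 4-fold → factor 4
Step 2: 150 μL + 2850 μL = 3000 μL total → factor 3000/150 = 20
Step 3: 300 μL brought to 4500 μL → factor 4500/300 = 15
Step 4: 2.5 mL + 5 mL = 7.5 mL total → factor 7.5/2.5 = 3
Step 5: 130 μL brought to 20.2 mL → factor 20200/130 = 155.38
Step 6: 5-fold → factor 5
Step 7: 4 mL + 96 mL = 100 mL total → factor 100/4 = 25
Overall dilution factor = 4 × 20 × 15 × 3 × 155.38 × 5 × 25 = 6.9923 × 10^7

6.99 × 10^7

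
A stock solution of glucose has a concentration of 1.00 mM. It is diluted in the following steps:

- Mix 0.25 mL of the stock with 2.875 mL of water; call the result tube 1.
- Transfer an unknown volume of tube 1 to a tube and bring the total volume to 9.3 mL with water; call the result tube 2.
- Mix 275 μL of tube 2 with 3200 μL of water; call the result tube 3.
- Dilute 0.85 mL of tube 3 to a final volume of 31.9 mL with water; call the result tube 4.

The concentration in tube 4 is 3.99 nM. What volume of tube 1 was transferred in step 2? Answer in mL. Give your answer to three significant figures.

Step 1: 0.25 mL + 2.875 mL = 3.125 mL total → factor 3.125/0.25 = 12.5
Step 2: v brought to 9.3 mL → factor = 9.3 mL/v
Step 3: 275 μL + 3200 μL = 3475 μL total → factor 3475/275 = 12.636
Step 4: 0.85 mL brought to 31.9 mL → factor 31.9/0.85 = 37.529
Product of known-step factors = 5927.9
Overall factor = 1.00 mM / (3.99 nM) = 2.5063 × 10^5
Step-2 factor = 2.5063 × 10^5 / 5927.9 = 42.279
v = 9.3 mL / 42.279 = 0.220 mL

0.220 mL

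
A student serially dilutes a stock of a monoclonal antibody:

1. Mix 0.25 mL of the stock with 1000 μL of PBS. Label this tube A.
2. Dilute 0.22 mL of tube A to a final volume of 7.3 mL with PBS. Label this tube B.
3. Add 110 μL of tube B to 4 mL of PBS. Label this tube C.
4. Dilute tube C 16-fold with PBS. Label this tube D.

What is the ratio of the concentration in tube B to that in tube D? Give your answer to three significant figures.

Step 1: 0.25 mL + 1000 μL = 1.25 mL total → factor 1.25/0.25 = 5
Step 2: 0.22 mL brought to 7.3 mL → factor 7.3/0.22 = 33.182
Step 3: 110 μL + 4 mL = 4110 μL total → factor 4110/110 = 37.364
Step 4: 16-fold → factor 16
Dilution factor to tube B = 165.91; to tube D = 99183
[tube B]/[tube D] = (factor to tube D)/(factor to tube B) = 99183/165.91 = 598

598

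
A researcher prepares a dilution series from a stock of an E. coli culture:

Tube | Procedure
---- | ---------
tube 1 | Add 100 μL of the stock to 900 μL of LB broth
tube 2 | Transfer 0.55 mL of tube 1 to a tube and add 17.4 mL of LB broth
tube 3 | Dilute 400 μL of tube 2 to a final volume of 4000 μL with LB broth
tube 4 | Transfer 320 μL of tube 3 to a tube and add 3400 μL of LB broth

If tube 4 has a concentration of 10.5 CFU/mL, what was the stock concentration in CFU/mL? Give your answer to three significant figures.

3.98 × 10^5 CFU/mL

Step 1: 100 μL + 900 μL = 1000 μL total → factor 1000/100 = 10
Step 2: 0.55 mL + 17.4 mL = 17.95 mL total → factor 17.95/0.55 = 32.636
Step 3: 400 μL brought to 4000 μL → factor 4000/400 = 10
Step 4: 320 μL + 3400 μL = 3720 μL total → factor 3720/320 = 11.625
Overall dilution factor = 10 × 32.636 × 10 × 11.625 = 37940
Stock = 10.5 CFU/mL × 37940 = 3.98 × 10^5 CFU/mL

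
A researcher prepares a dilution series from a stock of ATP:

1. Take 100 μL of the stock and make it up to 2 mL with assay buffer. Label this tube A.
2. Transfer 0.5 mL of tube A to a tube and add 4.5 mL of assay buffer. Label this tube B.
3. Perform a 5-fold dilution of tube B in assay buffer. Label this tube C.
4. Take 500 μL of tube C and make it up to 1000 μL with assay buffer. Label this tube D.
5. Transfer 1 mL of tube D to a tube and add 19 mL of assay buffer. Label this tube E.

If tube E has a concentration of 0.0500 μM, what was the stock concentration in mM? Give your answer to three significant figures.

Step 1: 100 μL brought to 2 mL → factor 2000/100 = 20
Step 2: 0.5 mL + 4.5 mL = 5 mL total → factor 5/0.5 = 10
Step 3: 5-fold → factor 5
Step 4: 500 μL brought to 1000 μL → factor 1000/500 = 2
Step 5: 1 mL + 19 mL = 20 mL total → factor 20/1 = 20
Overall dilution factor = 20 × 10 × 5 × 2 × 20 = 40000
Stock = 0.0500 μM × 40000 = 2000 μM = 2.00 mM

2.00 mM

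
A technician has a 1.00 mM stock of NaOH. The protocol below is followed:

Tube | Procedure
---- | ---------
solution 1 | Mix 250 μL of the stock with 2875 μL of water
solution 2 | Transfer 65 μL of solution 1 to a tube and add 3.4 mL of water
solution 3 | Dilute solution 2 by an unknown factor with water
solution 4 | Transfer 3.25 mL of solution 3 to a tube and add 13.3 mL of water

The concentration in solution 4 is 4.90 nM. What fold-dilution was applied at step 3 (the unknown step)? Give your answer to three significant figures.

60.1-fold

Step 1: 250 μL + 2875 μL = 3125 μL total → factor 3125/250 = 12.5
Step 2: 65 μL + 3.4 mL = 3465 μL total → factor 3465/65 = 53.308
Step 3: unknown factor x
Step 4: 3.25 mL + 13.3 mL = 16.55 mL total → factor 16.55/3.25 = 5.0923
Product of known-step factors = 3393.2
Overall factor = 1.00 mM / (4.90 nM) = 2.0408 × 10^5
x = 2.0408 × 10^5 / 3393.2 = 60.1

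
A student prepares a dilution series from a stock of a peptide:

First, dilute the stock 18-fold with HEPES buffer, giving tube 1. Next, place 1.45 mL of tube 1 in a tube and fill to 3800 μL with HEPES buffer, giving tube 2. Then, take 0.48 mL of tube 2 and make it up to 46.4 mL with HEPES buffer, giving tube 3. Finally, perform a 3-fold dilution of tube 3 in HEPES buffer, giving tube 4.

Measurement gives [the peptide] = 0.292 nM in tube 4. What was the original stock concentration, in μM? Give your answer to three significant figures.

3.99 μM

Step 1: 18-fold → factor 18
Step 2: 1.45 mL brought to 3800 μL → factor 3.8/1.45 = 2.6207
Step 3: 0.48 mL brought to 46.4 mL → factor 46.4/0.48 = 96.667
Step 4: 3-fold → factor 3
Overall dilution factor = 18 × 2.6207 × 96.667 × 3 = 13680
Stock = 0.292 nM × 13680 = 3995 nM = 3.99 μM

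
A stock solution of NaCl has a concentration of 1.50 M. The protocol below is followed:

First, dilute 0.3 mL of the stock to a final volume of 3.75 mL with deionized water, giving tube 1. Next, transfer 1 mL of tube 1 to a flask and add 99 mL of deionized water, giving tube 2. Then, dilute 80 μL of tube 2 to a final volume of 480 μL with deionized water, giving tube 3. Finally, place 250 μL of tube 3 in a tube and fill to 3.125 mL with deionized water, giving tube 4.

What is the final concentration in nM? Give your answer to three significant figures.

Step 1: 0.3 mL brought to 3.75 mL → factor 3.75/0.3 = 12.5
Step 2: 1 mL + 99 mL = 100 mL total → factor 100/1 = 100
Step 3: 80 μL brought to 480 μL → factor 480/80 = 6
Step 4: 250 μL brought to 3.125 mL → factor 3125/250 = 12.5
Overall dilution factor = 12.5 × 100 × 6 × 12.5 = 93750
Final = 1.50 M / 93750 = 1.600 × 10^-5 M = 1.60 × 10^4 nM

1.60 × 10^4 nM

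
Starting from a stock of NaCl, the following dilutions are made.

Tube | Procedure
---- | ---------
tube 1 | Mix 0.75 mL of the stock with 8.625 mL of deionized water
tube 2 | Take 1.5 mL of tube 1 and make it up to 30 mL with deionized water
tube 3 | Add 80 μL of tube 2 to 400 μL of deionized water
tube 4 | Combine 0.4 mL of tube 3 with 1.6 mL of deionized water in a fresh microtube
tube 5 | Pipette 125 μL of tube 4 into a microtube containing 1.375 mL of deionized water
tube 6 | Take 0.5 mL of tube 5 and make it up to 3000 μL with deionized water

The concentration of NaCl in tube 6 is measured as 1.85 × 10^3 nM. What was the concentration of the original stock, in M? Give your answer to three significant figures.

Step 1: 0.75 mL + 8.625 mL = 9.375 mL total → factor 9.375/0.75 = 12.5
Step 2: 1.5 mL brought to 30 mL → factor 30/1.5 = 20
Step 3: 80 μL + 400 μL = 480 μL total → factor 480/80 = 6
Step 4: 0.4 mL + 1.6 mL = 2 mL total → factor 2/0.4 = 5
Step 5: 125 μL + 1.375 mL = 1500 μL total → factor 1500/125 = 12
Step 6: 0.5 mL brought to 3000 μL → factor 3/0.5 = 6
Overall dilution factor = 12.5 × 20 × 6 × 5 × 12 × 6 = 5.4 × 10^5
Stock = 1.85 × 10^3 nM × 5.4 × 10^5 = 9.990 × 10^8 nM = 0.999 M

0.999 M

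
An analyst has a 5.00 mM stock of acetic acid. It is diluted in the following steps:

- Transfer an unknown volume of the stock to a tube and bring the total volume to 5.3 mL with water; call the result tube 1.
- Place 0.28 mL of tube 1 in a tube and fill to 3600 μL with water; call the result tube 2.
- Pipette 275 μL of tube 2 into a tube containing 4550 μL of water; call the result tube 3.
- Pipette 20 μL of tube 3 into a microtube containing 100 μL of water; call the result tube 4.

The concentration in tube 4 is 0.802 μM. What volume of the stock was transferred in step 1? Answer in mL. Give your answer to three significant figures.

1.15 mL

Step 1: v brought to 5.3 mL → factor = 5.3 mL/v
Step 2: 0.28 mL brought to 3600 μL → factor 3.6/0.28 = 12.857
Step 3: 275 μL + 4550 μL = 4825 μL total → factor 4825/275 = 17.545
Step 4: 20 μL + 100 μL = 120 μL total → factor 120/20 = 6
Product of known-step factors = 1353.5
Overall factor = 5.00 mM / (0.802 μM) = 6234.4
Step-1 factor = 6234.4 / 1353.5 = 4.6061
v = 5.3 mL / 4.6061 = 1.15 mL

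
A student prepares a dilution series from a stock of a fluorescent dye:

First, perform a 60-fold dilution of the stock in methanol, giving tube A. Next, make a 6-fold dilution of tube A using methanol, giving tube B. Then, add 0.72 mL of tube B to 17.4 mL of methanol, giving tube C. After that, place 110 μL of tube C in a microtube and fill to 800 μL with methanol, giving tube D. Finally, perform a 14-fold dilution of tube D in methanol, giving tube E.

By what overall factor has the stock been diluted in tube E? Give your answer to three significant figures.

9.22 × 10^5

Step 1: 60-fold → factor 60
Step 2: 6-fold → factor 6
Step 3: 0.72 mL + 17.4 mL = 18.12 mL total → factor 18.12/0.72 = 25.167
Step 4: 110 μL brought to 800 μL → factor 800/110 = 7.2727
Step 5: 14-fold → factor 14
Overall dilution factor = 60 × 6 × 25.167 × 7.2727 × 14 = 9.2247 × 10^5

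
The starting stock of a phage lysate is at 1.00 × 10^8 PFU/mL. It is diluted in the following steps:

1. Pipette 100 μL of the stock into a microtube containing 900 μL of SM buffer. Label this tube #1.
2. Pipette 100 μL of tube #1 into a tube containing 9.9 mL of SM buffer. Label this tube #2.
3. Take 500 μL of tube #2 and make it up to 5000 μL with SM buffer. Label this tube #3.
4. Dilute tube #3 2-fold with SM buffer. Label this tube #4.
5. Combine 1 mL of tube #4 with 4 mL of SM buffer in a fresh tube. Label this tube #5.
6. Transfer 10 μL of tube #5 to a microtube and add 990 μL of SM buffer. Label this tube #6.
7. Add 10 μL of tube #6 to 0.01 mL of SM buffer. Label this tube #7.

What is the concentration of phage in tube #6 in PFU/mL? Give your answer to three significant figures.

10.0 PFU/mL

Step 1: 100 μL + 900 μL = 1000 μL total → factor 1000/100 = 10
Step 2: 100 μL + 9.9 mL = 10000 μL total → factor 10000/100 = 100
Step 3: 500 μL brought to 5000 μL → factor 5000/500 = 10
Step 4: 2-fold → factor 2
Step 5: 1 mL + 4 mL = 5 mL total → factor 5/1 = 5
Step 6: 10 μL + 990 μL = 1000 μL total → factor 1000/10 = 100
Dilution factor through tube #6 = 10 × 100 × 10 × 2 × 5 × 100 = 1 × 10^7
[tube #6] = 1.00 × 10^8 PFU/mL / 1 × 10^7 = 10.0 PFU/mL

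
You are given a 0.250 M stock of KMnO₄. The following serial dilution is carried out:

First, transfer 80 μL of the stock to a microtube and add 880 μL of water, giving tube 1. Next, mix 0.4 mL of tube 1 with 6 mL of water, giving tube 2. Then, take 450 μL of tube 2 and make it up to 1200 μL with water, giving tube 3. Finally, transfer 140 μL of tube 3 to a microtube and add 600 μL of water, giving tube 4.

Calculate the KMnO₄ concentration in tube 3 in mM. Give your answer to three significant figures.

0.488 mM

Step 1: 80 μL + 880 μL = 960 μL total → factor 960/80 = 12
Step 2: 0.4 mL + 6 mL = 6.4 mL total → factor 6.4/0.4 = 16
Step 3: 450 μL brought to 1200 μL → factor 1200/450 = 2.6667
Dilution factor through tube 3 = 12 × 16 × 2.6667 = 512
[tube 3] = 0.250 M / 512 = 0.0004883 M = 0.488 mM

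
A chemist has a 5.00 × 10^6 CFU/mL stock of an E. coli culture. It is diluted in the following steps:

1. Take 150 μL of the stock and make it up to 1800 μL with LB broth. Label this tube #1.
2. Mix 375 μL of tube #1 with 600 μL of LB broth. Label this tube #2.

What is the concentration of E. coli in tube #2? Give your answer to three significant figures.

1.60 × 10^5 CFU/mL

Step 1: 150 μL brought to 1800 μL → factor 1800/150 = 12
Step 2: 375 μL + 600 μL = 975 μL total → factor 975/375 = 2.6
Overall dilution factor = 12 × 2.6 = 31.2
Final = 5.00 × 10^6 CFU/mL / 31.2 = 1.60 × 10^5 CFU/mL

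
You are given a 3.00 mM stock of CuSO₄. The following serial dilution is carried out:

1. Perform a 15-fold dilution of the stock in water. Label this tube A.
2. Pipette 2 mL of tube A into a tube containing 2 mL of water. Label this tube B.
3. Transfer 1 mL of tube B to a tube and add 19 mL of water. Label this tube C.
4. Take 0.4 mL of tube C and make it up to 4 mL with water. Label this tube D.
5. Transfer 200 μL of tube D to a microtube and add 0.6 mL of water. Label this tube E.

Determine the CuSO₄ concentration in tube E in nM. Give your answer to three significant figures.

125 nM

Step 1: 15-fold → factor 15
Step 2: 2 mL + 2 mL = 4 mL total → factor 4/2 = 2
Step 3: 1 mL + 19 mL = 20 mL total → factor 20/1 = 20
Step 4: 0.4 mL brought to 4 mL → factor 4/0.4 = 10
Step 5: 200 μL + 0.6 mL = 800 μL total → factor 800/200 = 4
Overall dilution factor = 15 × 2 × 20 × 10 × 4 = 24000
Final = 3.00 mM / 24000 = 0.0001250 mM = 125 nM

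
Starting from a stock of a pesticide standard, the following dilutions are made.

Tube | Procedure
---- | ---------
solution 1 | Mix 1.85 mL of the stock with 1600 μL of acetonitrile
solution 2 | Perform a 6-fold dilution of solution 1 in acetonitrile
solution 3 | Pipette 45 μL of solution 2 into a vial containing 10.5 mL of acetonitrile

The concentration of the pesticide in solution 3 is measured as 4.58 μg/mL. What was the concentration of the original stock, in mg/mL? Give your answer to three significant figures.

Step 1: 1.85 mL + 1600 μL = 3.45 mL total → factor 3.45/1.85 = 1.8649
Step 2: 6-fold → factor 6
Step 3: 45 μL + 10.5 mL = 10545 μL total → factor 10545/45 = 234.33
Overall dilution factor = 1.8649 × 6 × 234.33 = 2622
Stock = 4.58 μg/mL × 2622 = 1.201 × 10^4 μg/mL = 12.0 mg/mL

12.0 mg/mL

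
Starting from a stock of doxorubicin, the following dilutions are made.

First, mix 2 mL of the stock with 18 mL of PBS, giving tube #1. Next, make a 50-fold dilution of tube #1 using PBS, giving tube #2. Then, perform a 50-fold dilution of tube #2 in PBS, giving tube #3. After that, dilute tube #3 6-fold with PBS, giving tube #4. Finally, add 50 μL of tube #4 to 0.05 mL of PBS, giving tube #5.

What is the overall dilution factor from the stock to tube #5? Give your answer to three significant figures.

3.00 × 10^5

Step 1: 2 mL + 18 mL = 20 mL total → factor 20/2 = 10
Step 2: 50-fold → factor 50
Step 3: 50-fold → factor 50
Step 4: 6-fold → factor 6
Step 5: 50 μL + 0.05 mL = 100 μL total → factor 100/50 = 2
Overall dilution factor = 10 × 50 × 50 × 6 × 2 = 3 × 10^5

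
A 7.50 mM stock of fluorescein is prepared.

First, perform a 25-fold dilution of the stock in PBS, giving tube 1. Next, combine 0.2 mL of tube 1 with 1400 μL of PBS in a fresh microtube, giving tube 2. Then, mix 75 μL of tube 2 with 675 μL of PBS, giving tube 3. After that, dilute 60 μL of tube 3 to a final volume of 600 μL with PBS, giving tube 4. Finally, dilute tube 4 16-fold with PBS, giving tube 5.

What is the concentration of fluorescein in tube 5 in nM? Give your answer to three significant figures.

Step 1: 25-fold → factor 25
Step 2: 0.2 mL + 1400 μL = 1.6 mL total → factor 1.6/0.2 = 8
Step 3: 75 μL + 675 μL = 750 μL total → factor 750/75 = 10
Step 4: 60 μL brought to 600 μL → factor 600/60 = 10
Step 5: 16-fold → factor 16
Overall dilution factor = 25 × 8 × 10 × 10 × 16 = 3.2 × 10^5
Final = 7.50 mM / 3.2 × 10^5 = 2.344 × 10^-5 mM = 23.4 nM

23.4 nM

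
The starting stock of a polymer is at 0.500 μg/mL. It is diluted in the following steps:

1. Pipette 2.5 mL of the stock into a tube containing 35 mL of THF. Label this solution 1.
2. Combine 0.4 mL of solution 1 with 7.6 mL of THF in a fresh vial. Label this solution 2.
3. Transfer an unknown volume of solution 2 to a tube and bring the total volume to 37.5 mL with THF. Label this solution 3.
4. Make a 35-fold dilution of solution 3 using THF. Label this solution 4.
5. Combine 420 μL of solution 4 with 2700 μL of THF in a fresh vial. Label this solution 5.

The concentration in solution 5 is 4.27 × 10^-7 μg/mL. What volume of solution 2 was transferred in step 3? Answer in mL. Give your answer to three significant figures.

2.50 mL

Step 1: 2.5 mL + 35 mL = 37.5 mL total → factor 37.5/2.5 = 15
Step 2: 0.4 mL + 7.6 mL = 8 mL total → factor 8/0.4 = 20
Step 3: v brought to 37.5 mL → factor = 37.5 mL/v
Step 4: 35-fold → factor 35
Step 5: 420 μL + 2700 μL = 3120 μL total → factor 3120/420 = 7.4286
Product of known-step factors = 78000
Overall factor = 0.500 μg/mL / (4.27 × 10^-7 μg/mL) = 1.171 × 10^6
Step-3 factor = 1.171 × 10^6 / 78000 = 15.012
v = 37.5 mL / 15.012 = 2.50 mL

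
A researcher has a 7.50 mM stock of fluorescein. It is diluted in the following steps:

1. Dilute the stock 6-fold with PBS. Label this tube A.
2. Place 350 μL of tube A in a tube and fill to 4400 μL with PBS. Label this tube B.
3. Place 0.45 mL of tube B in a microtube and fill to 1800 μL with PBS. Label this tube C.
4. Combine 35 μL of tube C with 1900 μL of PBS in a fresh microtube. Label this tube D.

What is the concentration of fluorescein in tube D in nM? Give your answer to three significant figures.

450 nM

Step 1: 6-fold → factor 6
Step 2: 350 μL brought to 4400 μL → factor 4400/350 = 12.571
Step 3: 0.45 mL brought to 1800 μL → factor 1.8/0.45 = 4
Step 4: 35 μL + 1900 μL = 1935 μL total → factor 1935/35 = 55.286
Overall dilution factor = 6 × 12.571 × 4 × 55.286 = 16680
Final = 7.50 mM / 16680 = 0.0004496 mM = 450 nM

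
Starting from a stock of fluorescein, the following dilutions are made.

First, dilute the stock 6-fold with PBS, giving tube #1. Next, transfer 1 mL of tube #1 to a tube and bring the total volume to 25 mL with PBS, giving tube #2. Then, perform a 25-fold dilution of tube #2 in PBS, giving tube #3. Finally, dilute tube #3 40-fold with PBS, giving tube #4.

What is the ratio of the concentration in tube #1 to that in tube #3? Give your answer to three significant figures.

625

Step 1: 6-fold → factor 6
Step 2: 1 mL brought to 25 mL → factor 25/1 = 25
Step 3: 25-fold → factor 25
Dilution factor to tube #1 = 6; to tube #3 = 3750
[tube #1]/[tube #3] = (factor to tube #3)/(factor to tube #1) = 3750/6 = 625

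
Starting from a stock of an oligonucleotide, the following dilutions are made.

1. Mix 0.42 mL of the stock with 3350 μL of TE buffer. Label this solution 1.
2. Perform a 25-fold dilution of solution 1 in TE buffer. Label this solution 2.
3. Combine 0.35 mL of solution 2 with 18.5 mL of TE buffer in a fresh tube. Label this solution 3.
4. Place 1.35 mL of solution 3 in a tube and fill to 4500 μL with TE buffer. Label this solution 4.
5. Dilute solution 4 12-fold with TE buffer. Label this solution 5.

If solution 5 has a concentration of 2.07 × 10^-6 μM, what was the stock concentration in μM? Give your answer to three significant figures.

1.00 μM

Step 1: 0.42 mL + 3350 μL = 3.77 mL total → factor 3.77/0.42 = 8.9762
Step 2: 25-fold → factor 25
Step 3: 0.35 mL + 18.5 mL = 18.85 mL total → factor 18.85/0.35 = 53.857
Step 4: 1.35 mL brought to 4500 μL → factor 4.5/1.35 = 3.3333
Step 5: 12-fold → factor 12
Overall dilution factor = 8.9762 × 25 × 53.857 × 3.3333 × 12 = 4.8343 × 10^5
Stock = 2.07 × 10^-6 μM × 4.8343 × 10^5 = 1.00 μM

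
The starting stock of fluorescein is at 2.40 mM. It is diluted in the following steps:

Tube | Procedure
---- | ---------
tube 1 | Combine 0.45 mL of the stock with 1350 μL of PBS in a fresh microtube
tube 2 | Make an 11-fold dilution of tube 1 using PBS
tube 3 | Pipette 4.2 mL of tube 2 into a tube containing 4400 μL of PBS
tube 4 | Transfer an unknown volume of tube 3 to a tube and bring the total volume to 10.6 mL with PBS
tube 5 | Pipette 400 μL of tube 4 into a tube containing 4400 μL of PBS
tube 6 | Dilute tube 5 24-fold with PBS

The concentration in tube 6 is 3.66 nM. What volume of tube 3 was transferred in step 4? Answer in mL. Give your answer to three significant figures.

0.419 mL

Step 1: 0.45 mL + 1350 μL = 1.8 mL total → factor 1.8/0.45 = 4
Step 2: 11-fold → factor 11
Step 3: 4.2 mL + 4400 μL = 8.6 mL total → factor 8.6/4.2 = 2.0476
Step 4: v brought to 10.6 mL → factor = 10.6 mL/v
Step 5: 400 μL + 4400 μL = 4800 μL total → factor 4800/400 = 12
Step 6: 24-fold → factor 24
Product of known-step factors = 25947
Overall factor = 2.40 mM / (3.66 nM) = 6.5574 × 10^5
Step-4 factor = 6.5574 × 10^5 / 25947 = 25.272
v = 10.6 mL / 25.272 = 0.419 mL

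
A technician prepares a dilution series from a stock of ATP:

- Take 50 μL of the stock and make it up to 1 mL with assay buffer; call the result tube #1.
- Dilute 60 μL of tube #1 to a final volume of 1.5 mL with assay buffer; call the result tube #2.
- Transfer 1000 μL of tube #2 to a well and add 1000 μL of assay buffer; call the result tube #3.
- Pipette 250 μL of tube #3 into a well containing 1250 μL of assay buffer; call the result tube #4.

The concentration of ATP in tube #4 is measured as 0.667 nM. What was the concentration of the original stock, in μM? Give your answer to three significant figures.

4.00 μM

Step 1: 50 μL brought to 1 mL → factor 1000/50 = 20
Step 2: 60 μL brought to 1.5 mL → factor 1500/60 = 25
Step 3: 1000 μL + 1000 μL = 2000 μL total → factor 2000/1000 = 2
Step 4: 250 μL + 1250 μL = 1500 μL total → factor 1500/250 = 6
Overall dilution factor = 20 × 25 × 2 × 6 = 6000
Stock = 0.667 nM × 6000 = 4002 nM = 4.00 μM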